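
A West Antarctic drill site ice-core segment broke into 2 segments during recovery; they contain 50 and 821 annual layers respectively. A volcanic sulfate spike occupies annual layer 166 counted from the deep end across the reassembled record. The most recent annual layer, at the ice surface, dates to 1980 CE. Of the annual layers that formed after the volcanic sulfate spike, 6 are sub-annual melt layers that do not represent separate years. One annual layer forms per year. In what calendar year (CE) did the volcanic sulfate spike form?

1281 CE

Total annual layers = 50 + 821 = 871.
Between annual layer 166 and the ice surface there are 871 − 166 = 705 annual layers.
Removing the 6 false annual layers leaves 705 − 6 = 699 true annual layers beyond the volcanic sulfate spike.
1980 − 699 = 1281 CE.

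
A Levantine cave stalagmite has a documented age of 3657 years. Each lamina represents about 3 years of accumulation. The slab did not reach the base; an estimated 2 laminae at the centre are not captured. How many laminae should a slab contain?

1217 laminae

One lamina every 3 years means 3657 / 3 = 1219 laminae.
Less the 2 uncaptured laminae: 1219 − 2 = 1217.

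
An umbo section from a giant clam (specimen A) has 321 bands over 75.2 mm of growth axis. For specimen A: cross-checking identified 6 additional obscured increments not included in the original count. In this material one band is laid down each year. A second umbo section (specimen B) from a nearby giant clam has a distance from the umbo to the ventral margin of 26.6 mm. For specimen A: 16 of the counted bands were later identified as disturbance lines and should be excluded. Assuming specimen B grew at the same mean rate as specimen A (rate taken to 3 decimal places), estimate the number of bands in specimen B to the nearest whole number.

110 bands

Specimen A: true band count = 321 − 16 + 6 = 311.
A: 75.2 mm over 311 years gives 75.2 / 311 ≈ 0.242 mm per year.
For B, 26.6 / 0.242 = 109.92 years ≈ 110 bands.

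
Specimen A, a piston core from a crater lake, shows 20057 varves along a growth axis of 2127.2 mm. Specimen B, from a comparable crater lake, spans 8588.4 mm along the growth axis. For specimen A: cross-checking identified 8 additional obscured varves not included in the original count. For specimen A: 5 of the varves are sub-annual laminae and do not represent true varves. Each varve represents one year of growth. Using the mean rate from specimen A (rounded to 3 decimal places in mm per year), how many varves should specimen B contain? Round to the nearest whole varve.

81023 varves

Specimen A: adjusted count: 20057 − 5 + 8 = 20060 varves.
A: Extension rate ≈ 2127.2 / 20060 = 0.106 mm/year.
For B, 8588.4 / 0.106 = 81022.64 years ≈ 81023 varves.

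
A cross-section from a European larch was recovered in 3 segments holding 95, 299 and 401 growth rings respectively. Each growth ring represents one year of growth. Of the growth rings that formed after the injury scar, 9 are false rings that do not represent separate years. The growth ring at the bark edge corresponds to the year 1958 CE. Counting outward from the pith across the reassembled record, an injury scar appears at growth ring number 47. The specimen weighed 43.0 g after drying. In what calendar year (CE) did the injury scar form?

Total growth rings = 95 + 299 + 401 = 795.
The injury scar sits at growth ring 47 from the pith, so 795 − 47 = 748 growth rings formed after it.
Excluding 9 false growth rings: 748 − 9 = 739.
1958 − 739 = 1219 CE.

1219 CE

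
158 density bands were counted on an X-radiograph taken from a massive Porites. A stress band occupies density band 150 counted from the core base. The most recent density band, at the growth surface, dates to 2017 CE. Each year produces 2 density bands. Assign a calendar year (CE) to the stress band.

The stress band sits at density band 150 from the core base, so 158 − 150 = 8 density bands formed after it.
Dividing by 2 density bands per year: 8 / 2 = 4 years.
The density band at the growth surface is 2017 CE, so the stress band dates to 2017 − 4 = 2013 CE.

2013 CE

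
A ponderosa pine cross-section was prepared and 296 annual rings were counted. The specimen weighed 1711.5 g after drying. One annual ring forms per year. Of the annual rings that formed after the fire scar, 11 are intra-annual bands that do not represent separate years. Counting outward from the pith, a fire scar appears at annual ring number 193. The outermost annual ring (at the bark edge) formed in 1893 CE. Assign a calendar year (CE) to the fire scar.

296 − 193 = 103 annual rings lie beyond the fire scar toward the bark edge.
Excluding 11 false annual rings: 103 − 11 = 92.
Counting back 92 years from 1893 CE places the fire scar in 1893 − 92 = 1801 CE.

1801 CE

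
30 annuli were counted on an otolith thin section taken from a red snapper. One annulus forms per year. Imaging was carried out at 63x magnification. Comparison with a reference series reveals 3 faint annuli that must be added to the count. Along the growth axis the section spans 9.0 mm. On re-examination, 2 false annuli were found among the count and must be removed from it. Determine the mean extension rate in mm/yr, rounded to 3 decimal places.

True annulus count = 30 − 2 + 3 = 31.
9.0 mm over 31 years gives 9.0 / 31 ≈ 0.290 mm/yr.

0.290 mm/yr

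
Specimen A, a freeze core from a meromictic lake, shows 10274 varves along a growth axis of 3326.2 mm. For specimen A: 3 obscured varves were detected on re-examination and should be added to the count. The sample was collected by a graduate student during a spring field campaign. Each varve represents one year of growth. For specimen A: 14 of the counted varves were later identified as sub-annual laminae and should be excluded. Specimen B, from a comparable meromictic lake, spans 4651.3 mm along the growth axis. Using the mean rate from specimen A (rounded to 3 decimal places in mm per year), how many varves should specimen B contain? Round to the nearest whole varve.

Specimen A: correcting the raw count gives 10274 − 14 + 3 = 10263 true varves.
A: Mean rate = 3326.2 mm / 10263 years ≈ 0.324 mm per year.
Specimen B: 4651.3 mm / 0.324 mm per year = 14355.86 years ≈ 14356 varves.

14356 varves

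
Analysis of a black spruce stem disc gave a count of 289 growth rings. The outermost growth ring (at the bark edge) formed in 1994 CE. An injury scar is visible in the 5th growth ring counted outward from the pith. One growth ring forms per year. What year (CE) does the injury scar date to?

Between growth ring 5 and the bark edge there are 289 − 5 = 284 growth rings.
Counting back 284 years from 1994 CE places the injury scar in 1994 − 284 = 1710 CE.

1710 CE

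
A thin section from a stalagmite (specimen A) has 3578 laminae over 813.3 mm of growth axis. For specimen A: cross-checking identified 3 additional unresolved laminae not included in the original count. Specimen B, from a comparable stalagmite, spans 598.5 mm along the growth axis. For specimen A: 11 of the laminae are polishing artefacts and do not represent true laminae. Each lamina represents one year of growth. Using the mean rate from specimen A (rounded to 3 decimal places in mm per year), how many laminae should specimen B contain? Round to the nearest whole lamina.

2625 laminae

Specimen A: after corrections the count is 3578 − 11 + 3 = 3570 laminae.
A: 813.3 mm over 3570 years gives 813.3 / 3570 ≈ 0.228 mm per year.
B spans 598.5 / 0.228 = 2625.00 years ≈ 2625 laminae.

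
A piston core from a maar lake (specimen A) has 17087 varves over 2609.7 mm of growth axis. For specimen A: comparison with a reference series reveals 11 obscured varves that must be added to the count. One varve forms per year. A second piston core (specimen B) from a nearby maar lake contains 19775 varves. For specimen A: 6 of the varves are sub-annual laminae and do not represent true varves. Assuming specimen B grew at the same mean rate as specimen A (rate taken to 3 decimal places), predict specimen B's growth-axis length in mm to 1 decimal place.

3025.6 mm

Specimen A: adjusted count: 17087 − 6 + 11 = 17092 varves.
A: Mean rate = 2609.7 mm / 17092 years ≈ 0.153 mm per year.
Length of B = 0.153 × 19775 = 3025.6 mm.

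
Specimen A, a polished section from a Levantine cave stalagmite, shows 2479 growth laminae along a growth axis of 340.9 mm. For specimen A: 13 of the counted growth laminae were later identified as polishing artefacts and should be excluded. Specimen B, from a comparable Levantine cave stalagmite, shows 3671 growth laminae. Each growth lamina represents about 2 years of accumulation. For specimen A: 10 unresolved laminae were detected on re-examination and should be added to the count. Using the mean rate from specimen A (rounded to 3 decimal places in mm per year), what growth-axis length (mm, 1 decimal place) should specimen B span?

Specimen A: adjusted count: 2479 − 13 + 10 = 2476 growth laminae.
Specimen A: multiplying by 2 years per growth lamina: 2476 × 2 = 4952 years.
A: Extension rate ≈ 340.9 / 4952 = 0.069 mm/yr.
Specimen B: multiplying by 2 years per growth lamina: 3671 × 2 = 7342 years. B's length ≈ 0.069 × 7342 = 506.6 mm.

506.6 mm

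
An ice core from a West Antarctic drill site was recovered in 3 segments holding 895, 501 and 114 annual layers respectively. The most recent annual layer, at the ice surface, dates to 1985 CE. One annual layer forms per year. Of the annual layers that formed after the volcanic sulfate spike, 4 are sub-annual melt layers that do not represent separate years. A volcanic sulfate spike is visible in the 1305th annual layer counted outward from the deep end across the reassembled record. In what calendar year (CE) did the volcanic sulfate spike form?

1784 CE

Total annual layers = 895 + 501 + 114 = 1510.
The volcanic sulfate spike sits at annual layer 1305 from the deep end, so 1510 − 1305 = 205 annual layers formed after it.
Removing the 4 false annual layers leaves 205 − 4 = 201 true annual layers beyond the volcanic sulfate spike.
Counting back 201 years from 1985 CE places the volcanic sulfate spike in 1985 − 201 = 1784 CE.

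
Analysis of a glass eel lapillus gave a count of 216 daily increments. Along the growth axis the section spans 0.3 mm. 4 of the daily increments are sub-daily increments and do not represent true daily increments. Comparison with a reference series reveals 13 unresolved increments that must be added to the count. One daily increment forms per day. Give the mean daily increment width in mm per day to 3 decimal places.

Adjusted count: 216 − 4 + 13 = 225 daily increments.
Mean rate = 0.3 mm / 225 days ≈ 0.001 mm per day.

0.001 mm per day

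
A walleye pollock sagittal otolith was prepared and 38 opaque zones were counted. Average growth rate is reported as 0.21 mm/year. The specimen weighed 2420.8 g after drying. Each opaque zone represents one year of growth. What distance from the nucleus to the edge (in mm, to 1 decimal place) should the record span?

8.0 mm

The record spans 38 years at 0.21 mm per year.
Length ≈ 0.21 × 38 = 8.0 mm.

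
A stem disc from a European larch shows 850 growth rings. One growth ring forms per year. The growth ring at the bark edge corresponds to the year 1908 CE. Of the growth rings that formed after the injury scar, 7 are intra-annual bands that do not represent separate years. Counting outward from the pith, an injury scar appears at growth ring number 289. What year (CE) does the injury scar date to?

Between growth ring 289 and the bark edge there are 850 − 289 = 561 growth rings.
Removing the 7 false growth rings leaves 561 − 7 = 554 true growth rings beyond the injury scar.
1908 − 554 = 1354 CE.

1354 CE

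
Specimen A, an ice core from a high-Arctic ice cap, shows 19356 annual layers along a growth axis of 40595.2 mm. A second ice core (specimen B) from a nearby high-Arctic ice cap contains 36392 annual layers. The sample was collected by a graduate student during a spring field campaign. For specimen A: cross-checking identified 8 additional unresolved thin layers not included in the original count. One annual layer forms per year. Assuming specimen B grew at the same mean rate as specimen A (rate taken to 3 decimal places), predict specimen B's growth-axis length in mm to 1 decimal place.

Specimen A: after corrections the count is 19356 + 8 = 19364 annual layers.
A: 40595.2 mm over 19364 years gives 40595.2 / 19364 ≈ 2.096 mm/yr.
B's length ≈ 2.096 × 36392 = 76277.6 mm.

76277.6 mm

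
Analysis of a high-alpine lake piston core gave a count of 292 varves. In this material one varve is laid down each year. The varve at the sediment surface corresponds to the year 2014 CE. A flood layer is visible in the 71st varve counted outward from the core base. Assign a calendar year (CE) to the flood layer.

1793 CE

Between varve 71 and the sediment surface there are 292 − 71 = 221 varves.
2014 − 221 = 1793 CE.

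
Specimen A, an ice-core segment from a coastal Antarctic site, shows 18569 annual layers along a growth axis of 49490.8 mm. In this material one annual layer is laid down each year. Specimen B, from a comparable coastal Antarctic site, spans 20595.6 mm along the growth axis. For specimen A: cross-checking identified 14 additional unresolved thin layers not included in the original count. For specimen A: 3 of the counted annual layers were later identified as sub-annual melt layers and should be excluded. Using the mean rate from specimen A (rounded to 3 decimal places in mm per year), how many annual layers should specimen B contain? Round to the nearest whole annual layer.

7731 annual layers

Specimen A: correcting the raw count gives 18569 − 3 + 14 = 18580 true annual layers.
A: Mean rate = 49490.8 mm / 18580 years ≈ 2.664 mm/yr.
B spans 20595.6 / 2.664 = 7731.08 years ≈ 7731 annual layers.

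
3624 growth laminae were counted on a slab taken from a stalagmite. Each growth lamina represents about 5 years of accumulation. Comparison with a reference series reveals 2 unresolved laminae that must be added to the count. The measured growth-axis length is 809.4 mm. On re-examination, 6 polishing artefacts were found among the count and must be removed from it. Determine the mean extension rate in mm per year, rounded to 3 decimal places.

0.045 mm per year

True growth lamina count = 3624 − 6 + 2 = 3620.
3620 growth laminae at 5 years each span 3620 × 5 = 18100 years.
809.4 mm over 18100 years gives 809.4 / 18100 ≈ 0.045 mm per year.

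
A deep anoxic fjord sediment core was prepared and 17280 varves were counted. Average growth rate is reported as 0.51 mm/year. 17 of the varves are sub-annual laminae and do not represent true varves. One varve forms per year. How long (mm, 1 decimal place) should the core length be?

True varve count = 17280 − 17 = 17263.
Length ≈ 0.51 × 17263 = 8804.1 mm.

8804.1 mm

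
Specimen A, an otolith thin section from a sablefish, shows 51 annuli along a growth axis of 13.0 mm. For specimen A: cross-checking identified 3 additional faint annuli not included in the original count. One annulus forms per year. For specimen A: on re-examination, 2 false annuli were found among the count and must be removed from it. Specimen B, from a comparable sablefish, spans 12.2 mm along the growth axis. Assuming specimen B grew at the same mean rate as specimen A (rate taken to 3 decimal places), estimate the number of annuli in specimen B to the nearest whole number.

Specimen A: true annulus count = 51 − 2 + 3 = 52.
A: Extension rate ≈ 13.0 / 52 = 0.250 mm per year.
B spans 12.2 / 0.250 = 48.80 years ≈ 49 annuli.

49 annuli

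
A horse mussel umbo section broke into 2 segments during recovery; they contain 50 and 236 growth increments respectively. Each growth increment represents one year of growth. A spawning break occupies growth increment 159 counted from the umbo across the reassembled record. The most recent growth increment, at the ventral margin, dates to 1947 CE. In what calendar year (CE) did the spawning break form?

1820 CE

Total growth increments = 50 + 236 = 286.
286 − 159 = 127 growth increments lie beyond the spawning break toward the ventral margin.
The growth increment at the ventral margin is 1947 CE, so the spawning break dates to 1947 − 127 = 1820 CE.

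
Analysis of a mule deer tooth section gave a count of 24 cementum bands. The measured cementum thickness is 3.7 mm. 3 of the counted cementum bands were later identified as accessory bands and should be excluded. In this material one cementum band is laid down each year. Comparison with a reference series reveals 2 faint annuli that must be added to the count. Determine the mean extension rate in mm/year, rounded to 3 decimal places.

0.161 mm/year

Correcting the raw count gives 24 − 3 + 2 = 23 true cementum bands.
3.7 mm over 23 years gives 3.7 / 23 ≈ 0.161 mm/year.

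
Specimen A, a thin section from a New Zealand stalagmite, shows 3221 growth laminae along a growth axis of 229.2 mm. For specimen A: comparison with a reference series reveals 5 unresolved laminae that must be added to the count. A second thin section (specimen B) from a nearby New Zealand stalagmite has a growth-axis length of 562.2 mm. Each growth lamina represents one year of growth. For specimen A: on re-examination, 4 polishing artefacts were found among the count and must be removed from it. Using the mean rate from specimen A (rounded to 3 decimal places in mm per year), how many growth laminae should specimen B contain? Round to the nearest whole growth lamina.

7918 growth laminae

Specimen A: true growth lamina count = 3221 − 4 + 5 = 3222.
A: Extension rate ≈ 229.2 / 3222 = 0.071 mm per year.
B spans 562.2 / 0.071 = 7918.31 years ≈ 7918 growth laminae.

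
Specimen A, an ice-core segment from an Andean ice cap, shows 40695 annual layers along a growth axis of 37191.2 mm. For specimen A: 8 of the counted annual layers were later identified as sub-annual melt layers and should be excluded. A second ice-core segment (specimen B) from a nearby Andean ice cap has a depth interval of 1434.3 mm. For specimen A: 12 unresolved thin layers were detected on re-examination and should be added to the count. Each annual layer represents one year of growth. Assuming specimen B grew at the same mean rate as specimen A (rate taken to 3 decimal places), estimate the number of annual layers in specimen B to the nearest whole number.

Specimen A: true annual layer count = 40695 − 8 + 12 = 40699.
A: Extension rate ≈ 37191.2 / 40699 = 0.914 mm/yr.
B spans 1434.3 / 0.914 = 1569.26 years ≈ 1569 annual layers.

1569 annual layers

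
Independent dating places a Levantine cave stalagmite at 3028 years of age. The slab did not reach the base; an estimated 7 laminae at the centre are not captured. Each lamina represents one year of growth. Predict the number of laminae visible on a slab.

3021 laminae

Expected laminae over 3028 years: 3028.
3028 − 7 missed = 3021 laminae expected in the prepared section.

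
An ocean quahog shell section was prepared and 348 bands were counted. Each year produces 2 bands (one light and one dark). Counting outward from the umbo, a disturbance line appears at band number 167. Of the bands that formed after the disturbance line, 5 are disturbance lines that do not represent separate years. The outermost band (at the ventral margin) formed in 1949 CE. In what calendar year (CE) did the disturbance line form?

1861 CE

The disturbance line sits at band 167 from the umbo, so 348 − 167 = 181 bands formed after it.
Excluding 5 false bands: 181 − 5 = 176.
176 bands at 2 per year is 176 / 2 = 88 years.
Counting back 88 years from 1949 CE places the disturbance line in 1949 − 88 = 1861 CE.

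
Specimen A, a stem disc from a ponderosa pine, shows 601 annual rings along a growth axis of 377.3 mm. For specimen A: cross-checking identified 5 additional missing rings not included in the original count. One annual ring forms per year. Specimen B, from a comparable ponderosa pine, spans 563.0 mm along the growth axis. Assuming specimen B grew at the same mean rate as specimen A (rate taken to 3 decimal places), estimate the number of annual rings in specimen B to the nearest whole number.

904 annual rings

Specimen A: correcting the raw count gives 601 + 5 = 606 true annual rings.
A: Extension rate ≈ 377.3 / 606 = 0.623 mm/year.
For B, 563.0 / 0.623 = 903.69 years ≈ 904 annual rings.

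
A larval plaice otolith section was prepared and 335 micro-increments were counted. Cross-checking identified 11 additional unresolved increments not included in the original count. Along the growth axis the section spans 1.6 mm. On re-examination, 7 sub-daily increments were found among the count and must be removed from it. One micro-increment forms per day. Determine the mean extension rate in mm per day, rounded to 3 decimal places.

0.005 mm per day

After corrections the count is 335 − 7 + 11 = 339 micro-increments.
Extension rate ≈ 1.6 / 339 = 0.005 mm per day.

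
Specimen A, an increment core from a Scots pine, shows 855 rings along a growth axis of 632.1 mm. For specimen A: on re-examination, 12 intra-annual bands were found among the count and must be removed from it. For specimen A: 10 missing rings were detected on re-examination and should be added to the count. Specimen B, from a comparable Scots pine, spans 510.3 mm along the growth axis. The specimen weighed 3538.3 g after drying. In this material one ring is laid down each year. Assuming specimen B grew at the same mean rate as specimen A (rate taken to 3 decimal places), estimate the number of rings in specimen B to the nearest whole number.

Specimen A: correcting the raw count gives 855 − 12 + 10 = 853 true rings.
A: Extension rate ≈ 632.1 / 853 = 0.741 mm/year.
B spans 510.3 / 0.741 = 688.66 years ≈ 689 rings.

689 rings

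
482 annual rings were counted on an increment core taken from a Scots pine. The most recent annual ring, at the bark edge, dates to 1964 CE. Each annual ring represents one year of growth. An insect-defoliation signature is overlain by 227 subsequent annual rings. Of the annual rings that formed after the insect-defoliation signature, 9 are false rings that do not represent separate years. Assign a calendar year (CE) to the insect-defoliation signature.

1746 CE

227 annual rings post-date the insect-defoliation signature.
Excluding 9 false annual rings: 227 − 9 = 218.
1964 − 218 = 1746 CE.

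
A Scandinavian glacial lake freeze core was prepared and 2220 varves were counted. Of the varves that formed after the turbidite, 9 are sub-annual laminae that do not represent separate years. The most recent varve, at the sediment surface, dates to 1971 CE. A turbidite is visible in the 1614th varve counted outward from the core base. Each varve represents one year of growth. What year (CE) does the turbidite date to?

The turbidite sits at varve 1614 from the core base, so 2220 − 1614 = 606 varves formed after it.
Excluding 9 false varves: 606 − 9 = 597.
1971 − 597 = 1374 CE.

1374 CE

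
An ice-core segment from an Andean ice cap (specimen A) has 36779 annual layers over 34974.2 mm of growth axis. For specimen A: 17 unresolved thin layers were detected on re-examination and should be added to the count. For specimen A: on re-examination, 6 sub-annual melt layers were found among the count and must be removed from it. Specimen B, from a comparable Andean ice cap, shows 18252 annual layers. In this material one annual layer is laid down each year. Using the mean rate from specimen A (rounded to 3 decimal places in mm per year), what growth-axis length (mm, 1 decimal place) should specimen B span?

Specimen A: after corrections the count is 36779 − 6 + 17 = 36790 annual layers.
A: Extension rate ≈ 34974.2 / 36790 = 0.951 mm/year.
B's length ≈ 0.951 × 18252 = 17357.7 mm.

17357.7 mm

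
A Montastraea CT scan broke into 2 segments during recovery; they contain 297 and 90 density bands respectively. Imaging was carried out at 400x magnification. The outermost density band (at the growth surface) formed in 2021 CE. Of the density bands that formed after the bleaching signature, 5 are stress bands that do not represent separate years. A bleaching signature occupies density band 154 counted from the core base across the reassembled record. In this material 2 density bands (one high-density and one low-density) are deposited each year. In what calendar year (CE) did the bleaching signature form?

Total density bands = 297 + 90 = 387.
Between density band 154 and the growth surface there are 387 − 154 = 233 density bands.
Removing the 5 false density bands leaves 233 − 5 = 228 true density bands beyond the bleaching signature.
228 density bands at 2 per year is 228 / 2 = 114 years.
2021 − 114 = 1907 CE.

1907 CE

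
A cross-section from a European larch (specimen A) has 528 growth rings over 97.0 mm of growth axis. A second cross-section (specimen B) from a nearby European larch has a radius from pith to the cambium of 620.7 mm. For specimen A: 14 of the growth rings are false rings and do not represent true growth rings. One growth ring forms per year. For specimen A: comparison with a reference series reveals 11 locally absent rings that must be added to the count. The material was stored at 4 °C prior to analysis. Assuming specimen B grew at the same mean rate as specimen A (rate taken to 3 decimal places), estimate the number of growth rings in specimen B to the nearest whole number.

Specimen A: true growth ring count = 528 − 14 + 11 = 525.
A: 97.0 mm over 525 years gives 97.0 / 525 ≈ 0.185 mm per year.
B spans 620.7 / 0.185 = 3355.14 years ≈ 3355 growth rings.

3355 growth rings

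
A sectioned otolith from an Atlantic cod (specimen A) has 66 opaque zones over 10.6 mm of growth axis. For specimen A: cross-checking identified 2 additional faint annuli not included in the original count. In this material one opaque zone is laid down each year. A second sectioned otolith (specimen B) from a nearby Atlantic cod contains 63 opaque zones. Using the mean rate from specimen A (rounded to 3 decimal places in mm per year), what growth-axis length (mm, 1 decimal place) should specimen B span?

Specimen A: after corrections the count is 66 + 2 = 68 opaque zones.
A: 10.6 mm over 68 years gives 10.6 / 68 ≈ 0.156 mm per year.
B's length ≈ 0.156 × 63 = 9.8 mm.

9.8 mm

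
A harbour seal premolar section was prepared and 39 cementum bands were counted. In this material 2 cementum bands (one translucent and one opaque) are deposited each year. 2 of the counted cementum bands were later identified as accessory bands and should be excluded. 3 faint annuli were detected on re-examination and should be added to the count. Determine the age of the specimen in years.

20 years

True cementum band count = 39 − 2 + 3 = 40.
Dividing by 2 cementum bands per year: 40 / 2 = 20 years.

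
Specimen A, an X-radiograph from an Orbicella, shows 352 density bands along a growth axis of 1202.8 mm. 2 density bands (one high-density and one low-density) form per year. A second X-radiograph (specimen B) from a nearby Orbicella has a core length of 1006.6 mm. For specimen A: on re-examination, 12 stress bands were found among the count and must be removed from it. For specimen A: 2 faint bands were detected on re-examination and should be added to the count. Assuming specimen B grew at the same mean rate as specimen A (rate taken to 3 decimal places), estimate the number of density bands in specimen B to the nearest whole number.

Specimen A: after corrections the count is 352 − 12 + 2 = 342 density bands.
Specimen A: 342 density bands at 2 per year is 342 / 2 = 171 years.
A: Mean rate = 1202.8 mm / 171 years ≈ 7.034 mm per year.
B spans 1006.6 / 7.034 = 143.10 years; at 2 density bands per year that is 143.10 × 2 ≈ 286 density bands.

286 density bands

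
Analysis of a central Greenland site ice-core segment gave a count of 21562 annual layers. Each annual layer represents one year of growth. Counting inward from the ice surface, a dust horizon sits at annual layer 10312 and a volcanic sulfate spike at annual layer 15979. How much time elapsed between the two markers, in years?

The two markers are separated by 15979 − 10312 = 5667 annual layers.
One annual layer per year makes the interval 5667 years.

5667 years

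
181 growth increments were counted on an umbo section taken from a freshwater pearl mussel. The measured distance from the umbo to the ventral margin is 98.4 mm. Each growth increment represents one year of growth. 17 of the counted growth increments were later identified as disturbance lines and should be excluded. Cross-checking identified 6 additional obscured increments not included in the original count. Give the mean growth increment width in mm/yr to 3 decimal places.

0.579 mm/yr

Adjusted count: 181 − 17 + 6 = 170 growth increments.
Extension rate ≈ 98.4 / 170 = 0.579 mm/yr.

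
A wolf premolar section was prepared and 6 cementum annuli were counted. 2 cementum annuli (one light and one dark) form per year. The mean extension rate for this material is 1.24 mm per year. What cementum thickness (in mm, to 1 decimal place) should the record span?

Dividing by 2 cementum annuli per year: 6 / 2 = 3 years.
3 years at 1.24 mm/year gives 1.24 × 3 = 3.7 mm.

3.7 mm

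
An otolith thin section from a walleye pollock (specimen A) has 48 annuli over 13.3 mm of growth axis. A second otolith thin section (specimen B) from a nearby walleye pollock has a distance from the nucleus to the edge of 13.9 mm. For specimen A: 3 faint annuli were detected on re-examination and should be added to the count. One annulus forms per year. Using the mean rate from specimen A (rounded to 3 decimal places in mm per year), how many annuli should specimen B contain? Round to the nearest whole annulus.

Specimen A: after corrections the count is 48 + 3 = 51 annuli.
A: Extension rate ≈ 13.3 / 51 = 0.261 mm/year.
Specimen B: 13.9 mm / 0.261 mm per year = 53.26 years ≈ 53 annuli.

53 annuli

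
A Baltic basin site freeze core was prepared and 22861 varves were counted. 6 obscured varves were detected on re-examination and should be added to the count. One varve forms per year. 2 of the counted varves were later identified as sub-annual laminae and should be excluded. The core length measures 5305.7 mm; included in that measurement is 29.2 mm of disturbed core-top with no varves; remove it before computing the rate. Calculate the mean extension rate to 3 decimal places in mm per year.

0.231 mm per year

Adjusted count: 22861 − 2 + 6 = 22865 varves.
Removing the 29.2 mm offcut leaves 5305.7 − 29.2 = 5276.5 mm.
5276.5 mm over 22865 years gives 5276.5 / 22865 ≈ 0.231 mm per year.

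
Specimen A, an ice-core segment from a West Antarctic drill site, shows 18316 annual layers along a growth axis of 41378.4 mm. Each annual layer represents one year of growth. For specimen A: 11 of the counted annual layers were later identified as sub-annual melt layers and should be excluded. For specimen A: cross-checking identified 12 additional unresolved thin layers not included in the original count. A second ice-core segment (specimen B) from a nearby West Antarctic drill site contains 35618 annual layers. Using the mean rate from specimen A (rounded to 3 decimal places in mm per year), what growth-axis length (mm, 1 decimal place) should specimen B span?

80461.1 mm

Specimen A: correcting the raw count gives 18316 − 11 + 12 = 18317 true annual layers.
A: 41378.4 mm over 18317 years gives 41378.4 / 18317 ≈ 2.259 mm/year.
B's length ≈ 2.259 × 35618 = 80461.1 mm.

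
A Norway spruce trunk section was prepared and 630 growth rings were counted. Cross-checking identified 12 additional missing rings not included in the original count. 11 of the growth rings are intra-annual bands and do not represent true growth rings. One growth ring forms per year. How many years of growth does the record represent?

631 years

After corrections the count is 630 − 11 + 12 = 631 growth rings.
One growth ring per year makes the duration 631 years.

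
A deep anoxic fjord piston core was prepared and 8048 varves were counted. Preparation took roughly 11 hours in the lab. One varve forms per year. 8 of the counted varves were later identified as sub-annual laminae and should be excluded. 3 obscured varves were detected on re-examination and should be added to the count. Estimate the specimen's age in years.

Adjusted count: 8048 − 8 + 3 = 8043 varves.
At one varve per year, that is 8043 years.

8043 years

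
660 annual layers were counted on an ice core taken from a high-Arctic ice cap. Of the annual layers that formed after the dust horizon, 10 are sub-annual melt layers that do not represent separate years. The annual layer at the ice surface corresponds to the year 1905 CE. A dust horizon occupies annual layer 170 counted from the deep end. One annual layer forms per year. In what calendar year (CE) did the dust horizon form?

1425 CE

Between annual layer 170 and the ice surface there are 660 − 170 = 490 annual layers.
Removing the 10 false annual layers leaves 490 − 10 = 480 true annual layers beyond the dust horizon.
Counting back 480 years from 1905 CE places the dust horizon in 1905 − 480 = 1425 CE.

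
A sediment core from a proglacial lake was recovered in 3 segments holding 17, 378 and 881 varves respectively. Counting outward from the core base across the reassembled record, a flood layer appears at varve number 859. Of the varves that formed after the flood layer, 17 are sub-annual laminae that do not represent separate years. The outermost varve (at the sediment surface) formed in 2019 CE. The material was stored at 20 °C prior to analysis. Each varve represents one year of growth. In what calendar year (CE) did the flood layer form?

Total varves = 17 + 378 + 881 = 1276.
Between varve 859 and the sediment surface there are 1276 − 859 = 417 varves.
Removing the 17 false varves leaves 417 − 17 = 400 true varves beyond the flood layer.
2019 − 400 = 1619 CE.

1619 CE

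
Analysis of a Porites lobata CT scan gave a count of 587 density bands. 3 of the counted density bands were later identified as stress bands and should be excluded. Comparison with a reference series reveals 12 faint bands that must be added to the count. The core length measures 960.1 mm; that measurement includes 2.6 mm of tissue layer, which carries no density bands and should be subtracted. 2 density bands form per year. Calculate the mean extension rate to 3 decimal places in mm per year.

Correcting the raw count gives 587 − 3 + 12 = 596 true density bands.
Dividing by 2 density bands per year: 596 / 2 = 298 years.
Removing the 2.6 mm offcut leaves 960.1 − 2.6 = 957.5 mm.
Mean rate = 957.5 mm / 298 years ≈ 3.213 mm per year.

3.213 mm per year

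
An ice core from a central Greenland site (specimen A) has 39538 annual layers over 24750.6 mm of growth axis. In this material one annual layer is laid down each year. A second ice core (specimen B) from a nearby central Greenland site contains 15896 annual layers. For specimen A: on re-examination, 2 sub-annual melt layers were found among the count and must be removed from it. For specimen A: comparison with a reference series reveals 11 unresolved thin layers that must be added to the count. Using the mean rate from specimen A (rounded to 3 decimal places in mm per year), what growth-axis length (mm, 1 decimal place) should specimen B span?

9950.9 mm

Specimen A: correcting the raw count gives 39538 − 2 + 11 = 39547 true annual layers.
A: 24750.6 mm over 39547 years gives 24750.6 / 39547 ≈ 0.626 mm/yr.
Length of B = 0.626 × 15896 = 9950.9 mm.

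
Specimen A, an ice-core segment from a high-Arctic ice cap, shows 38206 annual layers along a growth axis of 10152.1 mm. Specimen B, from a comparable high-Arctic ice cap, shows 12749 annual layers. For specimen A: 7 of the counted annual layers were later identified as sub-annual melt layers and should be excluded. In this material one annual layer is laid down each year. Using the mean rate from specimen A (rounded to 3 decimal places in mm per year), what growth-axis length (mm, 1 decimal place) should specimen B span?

Specimen A: after corrections the count is 38206 − 7 = 38199 annual layers.
A: Extension rate ≈ 10152.1 / 38199 = 0.266 mm per year.
B's length ≈ 0.266 × 12749 = 3391.2 mm.

3391.2 mm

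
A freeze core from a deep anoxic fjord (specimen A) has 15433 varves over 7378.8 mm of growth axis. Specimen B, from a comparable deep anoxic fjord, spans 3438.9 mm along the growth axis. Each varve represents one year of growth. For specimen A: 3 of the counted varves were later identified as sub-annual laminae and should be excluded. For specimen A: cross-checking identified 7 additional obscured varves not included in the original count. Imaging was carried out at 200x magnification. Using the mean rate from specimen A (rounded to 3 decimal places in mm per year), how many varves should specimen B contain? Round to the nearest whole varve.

7194 varves

Specimen A: correcting the raw count gives 15433 − 3 + 7 = 15437 true varves.
A: Extension rate ≈ 7378.8 / 15437 = 0.478 mm per year.
B spans 3438.9 / 0.478 = 7194.35 years ≈ 7194 varves.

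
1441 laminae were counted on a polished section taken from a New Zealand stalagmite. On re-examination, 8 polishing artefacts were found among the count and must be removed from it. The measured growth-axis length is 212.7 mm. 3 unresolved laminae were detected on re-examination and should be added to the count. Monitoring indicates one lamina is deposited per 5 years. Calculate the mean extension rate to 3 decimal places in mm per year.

Correcting the raw count gives 1441 − 8 + 3 = 1436 true laminae.
Multiplying by 5 years per lamina: 1436 × 5 = 7180 years.
Extension rate ≈ 212.7 / 7180 = 0.030 mm per year.

0.030 mm per year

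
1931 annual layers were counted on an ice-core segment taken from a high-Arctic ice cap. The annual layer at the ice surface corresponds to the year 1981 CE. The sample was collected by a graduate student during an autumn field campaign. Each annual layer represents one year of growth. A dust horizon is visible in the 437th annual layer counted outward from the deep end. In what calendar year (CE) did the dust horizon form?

Between annual layer 437 and the ice surface there are 1931 − 437 = 1494 annual layers.
1981 − 1494 = 487 CE.

487 CE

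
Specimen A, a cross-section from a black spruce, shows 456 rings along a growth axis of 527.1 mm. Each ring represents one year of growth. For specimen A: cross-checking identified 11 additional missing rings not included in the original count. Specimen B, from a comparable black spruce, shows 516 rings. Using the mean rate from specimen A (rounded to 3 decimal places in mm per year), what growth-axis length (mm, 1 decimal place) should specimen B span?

582.6 mm

Specimen A: adjusted count: 456 + 11 = 467 rings.
A: Mean rate = 527.1 mm / 467 years ≈ 1.129 mm per year.
For B, 1.129 mm/year × 516 years = 582.6 mm.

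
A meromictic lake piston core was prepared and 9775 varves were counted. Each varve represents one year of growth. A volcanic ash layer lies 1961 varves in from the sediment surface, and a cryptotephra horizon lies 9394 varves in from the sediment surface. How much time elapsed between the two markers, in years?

7433 years

9394 − 1961 = 7433 varves lie between the two events.
That is 7433 years at one varve per year.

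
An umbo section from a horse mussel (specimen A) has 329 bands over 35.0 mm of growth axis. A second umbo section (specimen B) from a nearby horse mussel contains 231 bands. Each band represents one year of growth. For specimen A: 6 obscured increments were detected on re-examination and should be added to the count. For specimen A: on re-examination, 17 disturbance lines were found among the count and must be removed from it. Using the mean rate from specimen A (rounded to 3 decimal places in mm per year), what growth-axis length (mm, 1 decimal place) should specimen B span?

Specimen A: after corrections the count is 329 − 17 + 6 = 318 bands.
A: Mean rate = 35.0 mm / 318 years ≈ 0.110 mm/yr.
For B, 0.110 mm/year × 231 years = 25.4 mm.

25.4 mm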